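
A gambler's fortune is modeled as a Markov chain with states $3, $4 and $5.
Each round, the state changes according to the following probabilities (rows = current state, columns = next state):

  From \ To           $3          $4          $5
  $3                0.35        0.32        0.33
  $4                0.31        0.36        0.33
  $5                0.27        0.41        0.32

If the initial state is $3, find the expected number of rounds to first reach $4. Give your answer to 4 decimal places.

2.8620

Let t(s) be the expected number of rounds to first reach $4 from state s, with t($4) = 0. Conditioning on the first round:
t($3) = 1 + 0.35·t($3) + 0.33·t($5)
t($5) = 1 + 0.27·t($3) + 0.32·t($5)
Solving: t($3) = 2.8620, t($5) = 2.6070.
Expected rounds from $3 to $4: 2.8620.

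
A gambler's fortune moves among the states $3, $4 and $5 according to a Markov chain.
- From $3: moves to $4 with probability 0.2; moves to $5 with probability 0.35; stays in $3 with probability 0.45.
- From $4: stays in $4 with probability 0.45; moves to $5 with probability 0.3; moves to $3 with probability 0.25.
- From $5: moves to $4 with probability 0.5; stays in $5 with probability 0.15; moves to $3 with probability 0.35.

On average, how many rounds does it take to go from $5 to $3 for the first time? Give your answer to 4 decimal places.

3.3071

Let t(s) be the expected number of rounds to first reach $3 from state s, with t($3) = 0. Conditioning on the first round:
t($4) = 1 + 0.45·t($4) + 0.3·t($5)
t($5) = 1 + 0.5·t($4) + 0.15·t($5)
Solving: t($4) = 3.6220, t($5) = 3.3071.
Expected rounds from $5 to $3: 3.3071.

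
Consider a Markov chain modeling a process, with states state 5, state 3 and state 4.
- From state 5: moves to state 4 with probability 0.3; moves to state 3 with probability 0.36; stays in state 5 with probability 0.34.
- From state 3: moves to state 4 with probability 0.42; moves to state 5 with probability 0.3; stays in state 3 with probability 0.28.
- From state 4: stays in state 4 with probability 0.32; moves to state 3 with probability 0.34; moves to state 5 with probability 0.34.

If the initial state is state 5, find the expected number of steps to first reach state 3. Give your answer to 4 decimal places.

Let t(s) be the expected number of steps to first reach state 3 from state s, with t(state 3) = 0. Conditioning on the first step:
t(state 5) = 1 + 0.34·t(state 5) + 0.3·t(state 4)
t(state 4) = 1 + 0.34·t(state 5) + 0.32·t(state 4)
Solving: t(state 5) = 2.8258, t(state 4) = 2.8835.
Expected steps from state 5 to state 3: 2.8258.

2.8258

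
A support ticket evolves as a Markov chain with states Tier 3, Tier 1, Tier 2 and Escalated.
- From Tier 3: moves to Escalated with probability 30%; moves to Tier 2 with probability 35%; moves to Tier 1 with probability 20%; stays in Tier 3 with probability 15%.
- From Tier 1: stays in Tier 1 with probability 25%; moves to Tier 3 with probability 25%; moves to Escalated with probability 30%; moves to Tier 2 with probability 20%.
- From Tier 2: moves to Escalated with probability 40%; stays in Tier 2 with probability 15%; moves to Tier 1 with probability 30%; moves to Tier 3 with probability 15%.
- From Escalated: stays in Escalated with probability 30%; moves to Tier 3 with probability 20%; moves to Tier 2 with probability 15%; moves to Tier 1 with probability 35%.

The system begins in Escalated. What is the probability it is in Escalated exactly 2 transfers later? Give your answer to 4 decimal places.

Propagate the distribution vector 2 transfers from Escalated.
After 0 transfers: (0.0000, 0.0000, 0.0000, 1.0000)
After 1 transfer: (0.2000, 0.3500, 0.1500, 0.3000)
After 2 transfers: (0.2000, 0.2775, 0.2075, 0.3150)
P(in Escalated after 2 transfers) = 0.3150

0.3150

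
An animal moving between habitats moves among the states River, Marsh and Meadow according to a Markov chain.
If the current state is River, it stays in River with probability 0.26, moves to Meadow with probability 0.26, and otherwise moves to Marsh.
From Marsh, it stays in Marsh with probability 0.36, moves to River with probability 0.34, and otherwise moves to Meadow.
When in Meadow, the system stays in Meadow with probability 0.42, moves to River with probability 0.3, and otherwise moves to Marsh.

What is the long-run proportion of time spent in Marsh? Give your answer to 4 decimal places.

0.3702

Let the stationary distribution be π with π = πP and π_1 + π_2 + π_3 = 1.
π_1 = 0.26·π_1 + 0.34·π_2 + 0.3·π_3
π_2 = 0.48·π_1 + 0.36·π_2 + 0.28·π_3
Solving with the normalization constraint gives π = (0.3027, 0.3702, 0.3272).
So the stationary probability of Marsh is 0.3702.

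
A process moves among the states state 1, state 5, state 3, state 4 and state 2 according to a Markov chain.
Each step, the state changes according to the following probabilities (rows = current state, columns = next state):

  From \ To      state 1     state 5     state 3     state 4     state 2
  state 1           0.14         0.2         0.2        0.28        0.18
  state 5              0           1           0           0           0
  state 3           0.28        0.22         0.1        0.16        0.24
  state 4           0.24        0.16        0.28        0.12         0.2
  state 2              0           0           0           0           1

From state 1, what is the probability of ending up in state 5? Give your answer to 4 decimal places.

Let h(s) be the probability of absorption at state 5 starting from transient state s. Then h(state 5) = 1 and h(state 2) = 0. By first-step analysis:
h(state 1) = 0.14·h(state 1) + 0.2·1 + 0.2·h(state 3) + 0.28·h(state 4) + 0.18·0
h(state 3) = 0.28·h(state 1) + 0.22·1 + 0.1·h(state 3) + 0.16·h(state 4) + 0.24·0
h(state 4) = 0.24·h(state 1) + 0.16·1 + 0.28·h(state 3) + 0.12·h(state 4) + 0.2·0
Solving: h(state 1) = 0.4985, h(state 3) = 0.4834, h(state 4) = 0.4716.
Starting from state 1, the probability is 0.4985.

0.4985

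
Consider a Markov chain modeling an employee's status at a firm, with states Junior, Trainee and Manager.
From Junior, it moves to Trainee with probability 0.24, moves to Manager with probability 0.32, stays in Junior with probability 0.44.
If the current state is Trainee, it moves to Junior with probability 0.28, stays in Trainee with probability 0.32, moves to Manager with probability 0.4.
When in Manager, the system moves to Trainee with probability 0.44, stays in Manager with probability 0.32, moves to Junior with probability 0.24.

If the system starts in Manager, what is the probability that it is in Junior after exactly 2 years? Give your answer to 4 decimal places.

Sum over the intermediate state after 1 year:
P = P(Manager→Junior)·P(Junior→Junior) + P(Manager→Trainee)·P(Trainee→Junior) + P(Manager→Manager)·P(Manager→Junior)
  = 0.24×0.44 + 0.44×0.28 + 0.32×0.24
  = 0.1056 + 0.1232 + 0.0768 = 0.3056

0.3056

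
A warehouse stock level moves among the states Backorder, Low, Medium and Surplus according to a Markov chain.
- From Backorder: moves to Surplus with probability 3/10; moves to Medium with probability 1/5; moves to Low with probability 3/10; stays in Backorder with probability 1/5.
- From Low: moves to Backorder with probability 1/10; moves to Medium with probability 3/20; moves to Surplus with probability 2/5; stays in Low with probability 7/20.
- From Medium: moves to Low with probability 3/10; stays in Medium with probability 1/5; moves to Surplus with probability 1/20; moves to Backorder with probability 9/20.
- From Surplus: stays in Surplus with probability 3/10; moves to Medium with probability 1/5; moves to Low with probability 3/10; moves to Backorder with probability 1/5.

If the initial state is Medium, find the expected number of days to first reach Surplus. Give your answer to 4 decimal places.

4.3779

Let t(s) be the expected number of days to first reach Surplus from state s, with t(Surplus) = 0. Conditioning on the first day:
t(Backorder) = 1 + 0.2·t(Backorder) + 0.3·t(Low) + 0.2·t(Medium)
t(Low) = 1 + 0.1·t(Backorder) + 0.35·t(Low) + 0.15·t(Medium)
t(Medium) = 1 + 0.45·t(Backorder) + 0.3·t(Low) + 0.2·t(Medium)
Solving: t(Backorder) = 3.5023, t(Low) = 3.0876, t(Medium) = 4.3779.
Expected days from Medium to Surplus: 4.3779.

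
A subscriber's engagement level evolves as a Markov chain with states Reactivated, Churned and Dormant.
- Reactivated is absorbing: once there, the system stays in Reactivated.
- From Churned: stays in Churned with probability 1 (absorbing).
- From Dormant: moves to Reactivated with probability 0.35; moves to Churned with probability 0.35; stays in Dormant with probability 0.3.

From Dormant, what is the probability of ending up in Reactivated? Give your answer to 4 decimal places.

Let h(s) be the probability of absorption at Reactivated starting from transient state s. Then h(Reactivated) = 1 and h(Churned) = 0. By first-step analysis:
h(Dormant) = 0.35·1 + 0.35·0 + 0.3·h(Dormant)
Solving: h(Dormant) = 0.5000.
Starting from Dormant, the probability is 0.5000.

0.5000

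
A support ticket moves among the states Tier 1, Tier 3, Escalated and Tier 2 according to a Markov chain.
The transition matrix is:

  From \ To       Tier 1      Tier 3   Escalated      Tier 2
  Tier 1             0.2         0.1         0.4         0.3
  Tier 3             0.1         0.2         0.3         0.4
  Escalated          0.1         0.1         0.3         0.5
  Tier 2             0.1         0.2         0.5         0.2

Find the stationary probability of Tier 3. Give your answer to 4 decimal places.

Let the stationary distribution be π with π = πP and π_1 + π_2 + π_3 + π_4 = 1.
π_1 = 0.2·π_1 + 0.1·π_2 + 0.1·π_3 + 0.1·π_4
π_2 = 0.1·π_1 + 0.2·π_2 + 0.1·π_3 + 0.2·π_4
π_3 = 0.4·π_1 + 0.3·π_2 + 0.3·π_3 + 0.5·π_4
Solving with the normalization constraint gives π = (0.1111, 0.1507, 0.3823, 0.3559).
So the stationary probability of Tier 3 is 0.1507.

0.1507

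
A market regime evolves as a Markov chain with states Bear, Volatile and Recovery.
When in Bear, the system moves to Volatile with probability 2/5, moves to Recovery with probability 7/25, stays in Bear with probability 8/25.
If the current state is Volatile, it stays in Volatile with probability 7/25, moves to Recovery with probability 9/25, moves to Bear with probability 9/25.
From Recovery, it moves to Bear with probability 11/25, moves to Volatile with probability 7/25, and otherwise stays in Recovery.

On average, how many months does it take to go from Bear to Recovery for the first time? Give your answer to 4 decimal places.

Let t(s) be the expected number of months to first reach Recovery from state s, with t(Recovery) = 0. Conditioning on the first month:
t(Bear) = 1 + 0.32·t(Bear) + 0.4·t(Volatile)
t(Volatile) = 1 + 0.36·t(Bear) + 0.28·t(Volatile)
Solving: t(Bear) = 3.2407, t(Volatile) = 3.0093.
Expected months from Bear to Recovery: 3.2407.

3.2407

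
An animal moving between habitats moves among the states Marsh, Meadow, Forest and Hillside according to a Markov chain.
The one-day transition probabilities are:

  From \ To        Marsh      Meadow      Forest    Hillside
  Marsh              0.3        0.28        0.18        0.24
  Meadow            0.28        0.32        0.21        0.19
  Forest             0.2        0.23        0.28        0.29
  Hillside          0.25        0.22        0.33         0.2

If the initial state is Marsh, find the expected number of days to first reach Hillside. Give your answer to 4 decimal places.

Let t(s) be the expected number of days to first reach Hillside from state s, with t(Hillside) = 0. Conditioning on the first day:
t(Marsh) = 1 + 0.3·t(Marsh) + 0.28·t(Meadow) + 0.18·t(Forest)
t(Meadow) = 1 + 0.28·t(Marsh) + 0.32·t(Meadow) + 0.21·t(Forest)
t(Forest) = 1 + 0.2·t(Marsh) + 0.23·t(Meadow) + 0.28·t(Forest)
Solving: t(Marsh) = 4.2296, t(Meadow) = 4.4422, t(Forest) = 3.9828.
Expected days from Marsh to Hillside: 4.2296.

4.2296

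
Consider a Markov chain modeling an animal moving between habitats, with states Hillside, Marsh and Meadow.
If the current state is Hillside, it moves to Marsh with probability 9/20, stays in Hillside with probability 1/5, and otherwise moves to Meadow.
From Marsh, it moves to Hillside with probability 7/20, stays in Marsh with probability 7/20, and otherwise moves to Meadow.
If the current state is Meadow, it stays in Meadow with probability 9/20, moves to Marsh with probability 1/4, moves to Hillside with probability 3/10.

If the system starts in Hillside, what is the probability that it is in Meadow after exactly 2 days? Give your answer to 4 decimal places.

0.3625

Sum over the intermediate state after 1 day:
P = P(Hillside→Hillside)·P(Hillside→Meadow) + P(Hillside→Marsh)·P(Marsh→Meadow) + P(Hillside→Meadow)·P(Meadow→Meadow)
  = 0.2×0.35 + 0.45×0.3 + 0.35×0.45
  = 0.0700 + 0.1350 + 0.1575 = 0.3625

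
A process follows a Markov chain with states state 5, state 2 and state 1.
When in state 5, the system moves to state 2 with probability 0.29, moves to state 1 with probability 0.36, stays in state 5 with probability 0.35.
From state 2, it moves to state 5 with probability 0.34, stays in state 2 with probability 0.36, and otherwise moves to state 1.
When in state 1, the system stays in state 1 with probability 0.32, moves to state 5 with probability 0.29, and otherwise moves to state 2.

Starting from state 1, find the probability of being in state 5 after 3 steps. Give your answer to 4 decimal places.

Propagate the distribution vector 3 steps from state 1.
After 0 steps: (0.0000, 0.0000, 1.0000)
After 1 step: (0.2900, 0.3900, 0.3200)
After 2 steps: (0.3269, 0.3493, 0.3238)
After 3 steps: (0.3271, 0.3468, 0.3261)
P(in state 5 after 3 steps) = 0.3271

0.3271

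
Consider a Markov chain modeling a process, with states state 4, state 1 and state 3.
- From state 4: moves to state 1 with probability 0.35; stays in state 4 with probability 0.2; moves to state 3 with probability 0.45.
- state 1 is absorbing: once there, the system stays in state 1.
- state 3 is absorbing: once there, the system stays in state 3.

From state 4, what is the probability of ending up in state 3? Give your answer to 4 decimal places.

0.5625

Let h(s) be the probability of absorption at state 3 starting from transient state s. Then h(state 3) = 1 and h(state 1) = 0. By first-step analysis:
h(state 4) = 0.2·h(state 4) + 0.35·0 + 0.45·1
Solving: h(state 4) = 0.5625.
Starting from state 4, the probability is 0.5625.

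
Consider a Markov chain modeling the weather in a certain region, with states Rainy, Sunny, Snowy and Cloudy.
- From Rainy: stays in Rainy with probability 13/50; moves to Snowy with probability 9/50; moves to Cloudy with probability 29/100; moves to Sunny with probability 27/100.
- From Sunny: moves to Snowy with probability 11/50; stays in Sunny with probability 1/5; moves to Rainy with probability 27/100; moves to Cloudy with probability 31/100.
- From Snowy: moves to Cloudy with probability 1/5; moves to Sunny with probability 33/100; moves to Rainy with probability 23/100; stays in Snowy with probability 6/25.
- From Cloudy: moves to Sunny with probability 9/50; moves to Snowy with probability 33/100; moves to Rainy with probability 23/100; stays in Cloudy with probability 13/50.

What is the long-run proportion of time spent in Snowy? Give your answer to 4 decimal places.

Let the stationary distribution be π with π = πP and π_1 + π_2 + π_3 + π_4 = 1.
π_1 = 0.26·π_1 + 0.27·π_2 + 0.23·π_3 + 0.23·π_4
π_2 = 0.27·π_1 + 0.2·π_2 + 0.33·π_3 + 0.18·π_4
π_3 = 0.18·π_1 + 0.22·π_2 + 0.24·π_3 + 0.33·π_4
Solving with the normalization constraint gives π = (0.2472, 0.2437, 0.2441, 0.2650).
So the stationary probability of Snowy is 0.2441.

0.2441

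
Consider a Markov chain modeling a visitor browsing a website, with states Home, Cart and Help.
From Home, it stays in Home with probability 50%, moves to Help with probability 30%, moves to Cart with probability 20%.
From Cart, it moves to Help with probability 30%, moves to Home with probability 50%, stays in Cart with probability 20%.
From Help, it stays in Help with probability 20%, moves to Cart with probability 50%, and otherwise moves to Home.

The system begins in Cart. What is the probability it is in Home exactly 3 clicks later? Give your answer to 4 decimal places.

0.4460

Propagate the distribution vector 3 clicks from Cart.
After 0 clicks: (0.0000, 1.0000, 0.0000)
After 1 click: (0.5000, 0.2000, 0.3000)
After 2 clicks: (0.4400, 0.2900, 0.2700)
After 3 clicks: (0.4460, 0.2810, 0.2730)
P(in Home after 3 clicks) = 0.4460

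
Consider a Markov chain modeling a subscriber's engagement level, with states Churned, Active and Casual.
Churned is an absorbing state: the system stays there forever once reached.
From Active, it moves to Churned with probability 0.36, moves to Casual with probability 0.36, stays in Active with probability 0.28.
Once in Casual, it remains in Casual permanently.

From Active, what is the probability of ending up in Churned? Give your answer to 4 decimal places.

Let h(s) be the probability of absorption at Churned starting from transient state s. Then h(Churned) = 1 and h(Casual) = 0. By first-step analysis:
h(Active) = 0.36·1 + 0.28·h(Active) + 0.36·0
Solving: h(Active) = 0.5000.
Starting from Active, the probability is 0.5000.

0.5000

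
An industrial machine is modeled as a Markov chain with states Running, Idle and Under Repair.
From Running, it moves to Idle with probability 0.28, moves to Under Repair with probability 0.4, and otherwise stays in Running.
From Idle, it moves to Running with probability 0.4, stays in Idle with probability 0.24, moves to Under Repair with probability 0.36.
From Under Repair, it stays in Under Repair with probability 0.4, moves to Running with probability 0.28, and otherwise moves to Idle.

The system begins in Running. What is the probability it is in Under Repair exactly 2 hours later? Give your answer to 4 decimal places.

0.3888

Sum over the intermediate state after 1 hour:
P = P(Running→Running)·P(Running→Under Repair) + P(Running→Idle)·P(Idle→Under Repair) + P(Running→Under Repair)·P(Under Repair→Under Repair)
  = 0.32×0.4 + 0.28×0.36 + 0.4×0.4
  = 0.1280 + 0.1008 + 0.1600 = 0.3888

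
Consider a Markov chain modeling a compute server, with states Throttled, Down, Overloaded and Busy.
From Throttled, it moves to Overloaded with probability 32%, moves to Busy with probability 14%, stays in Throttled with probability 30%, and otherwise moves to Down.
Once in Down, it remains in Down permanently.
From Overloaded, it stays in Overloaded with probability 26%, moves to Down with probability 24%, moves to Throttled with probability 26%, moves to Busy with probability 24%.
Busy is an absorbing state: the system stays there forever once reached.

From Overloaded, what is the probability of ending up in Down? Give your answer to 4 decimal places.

0.5299

Let h(s) be the probability of absorption at Down starting from transient state s. Then h(Down) = 1 and h(Busy) = 0. By first-step analysis:
h(Throttled) = 0.3·h(Throttled) + 0.24·1 + 0.32·h(Overloaded) + 0.14·0
h(Overloaded) = 0.26·h(Throttled) + 0.24·1 + 0.26·h(Overloaded) + 0.24·0
Solving: h(Throttled) = 0.5851, h(Overloaded) = 0.5299.
Starting from Overloaded, the probability is 0.5299.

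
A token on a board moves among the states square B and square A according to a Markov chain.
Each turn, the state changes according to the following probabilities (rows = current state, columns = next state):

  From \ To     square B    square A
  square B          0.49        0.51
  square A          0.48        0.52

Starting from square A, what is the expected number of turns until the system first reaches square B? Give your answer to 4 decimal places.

Let t(s) be the expected number of turns to first reach square B from state s, with t(square B) = 0. Conditioning on the first turn:
t(square A) = 1 + 0.52·t(square A)
Solving: t(square A) = 2.0833.
Expected turns from square A to square B: 2.0833.

2.0833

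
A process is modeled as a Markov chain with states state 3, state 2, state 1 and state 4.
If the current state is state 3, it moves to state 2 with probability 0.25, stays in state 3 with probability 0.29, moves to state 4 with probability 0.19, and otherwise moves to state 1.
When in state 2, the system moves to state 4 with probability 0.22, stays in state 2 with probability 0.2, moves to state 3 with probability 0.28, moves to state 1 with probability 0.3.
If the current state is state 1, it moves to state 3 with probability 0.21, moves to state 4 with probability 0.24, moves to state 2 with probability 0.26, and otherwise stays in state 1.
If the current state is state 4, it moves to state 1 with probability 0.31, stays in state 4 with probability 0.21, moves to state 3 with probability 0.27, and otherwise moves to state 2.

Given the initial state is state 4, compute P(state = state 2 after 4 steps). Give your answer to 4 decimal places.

0.2327

Propagate the distribution vector 4 steps from state 4.
After 0 steps: (0.0000, 0.0000, 0.0000, 1.0000)
After 1 step: (0.2700, 0.2100, 0.3100, 0.2100)
After 2 steps: (0.2589, 0.2342, 0.2909, 0.2160)
After 3 steps: (0.2601, 0.2326, 0.2915, 0.2159)
After 4 steps: (0.2600, 0.2327, 0.2914, 0.2159)
P(in state 2 after 4 steps) = 0.2327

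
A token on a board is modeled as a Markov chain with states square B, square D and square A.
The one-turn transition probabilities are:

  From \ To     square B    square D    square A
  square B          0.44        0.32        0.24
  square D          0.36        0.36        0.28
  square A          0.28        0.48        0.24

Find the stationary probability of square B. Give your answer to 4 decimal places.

Let the stationary distribution be π with π = πP and π_1 + π_2 + π_3 = 1.
π_1 = 0.44·π_1 + 0.36·π_2 + 0.28·π_3
π_2 = 0.32·π_1 + 0.36·π_2 + 0.48·π_3
Solving with the normalization constraint gives π = (0.3691, 0.3758, 0.2550).
So the stationary probability of square B is 0.3691.

0.3691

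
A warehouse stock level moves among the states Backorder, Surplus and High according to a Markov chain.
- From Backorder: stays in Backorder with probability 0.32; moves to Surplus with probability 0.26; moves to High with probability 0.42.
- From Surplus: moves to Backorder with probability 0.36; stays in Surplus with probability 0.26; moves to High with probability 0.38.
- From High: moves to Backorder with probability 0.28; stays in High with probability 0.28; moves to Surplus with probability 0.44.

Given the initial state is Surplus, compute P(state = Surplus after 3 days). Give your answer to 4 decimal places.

0.3242

Propagate the distribution vector 3 days from Surplus.
After 0 days: (0.0000, 1.0000, 0.0000)
After 1 day: (0.3600, 0.2600, 0.3800)
After 2 days: (0.3152, 0.3284, 0.3564)
After 3 days: (0.3189, 0.3242, 0.3570)
P(in Surplus after 3 days) = 0.3242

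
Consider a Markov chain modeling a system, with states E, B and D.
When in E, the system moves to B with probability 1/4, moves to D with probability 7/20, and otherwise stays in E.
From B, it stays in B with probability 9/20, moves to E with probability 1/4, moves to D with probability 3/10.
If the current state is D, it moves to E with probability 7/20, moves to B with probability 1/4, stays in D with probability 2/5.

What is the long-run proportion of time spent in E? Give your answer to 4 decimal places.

Let the stationary distribution be π with π = πP and π_1 + π_2 + π_3 = 1.
π_1 = 0.4·π_1 + 0.25·π_2 + 0.35·π_3
π_2 = 0.25·π_1 + 0.45·π_2 + 0.25·π_3
Solving with the normalization constraint gives π = (0.3355, 0.3125, 0.3520).
So the stationary probability of E is 0.3355.

0.3355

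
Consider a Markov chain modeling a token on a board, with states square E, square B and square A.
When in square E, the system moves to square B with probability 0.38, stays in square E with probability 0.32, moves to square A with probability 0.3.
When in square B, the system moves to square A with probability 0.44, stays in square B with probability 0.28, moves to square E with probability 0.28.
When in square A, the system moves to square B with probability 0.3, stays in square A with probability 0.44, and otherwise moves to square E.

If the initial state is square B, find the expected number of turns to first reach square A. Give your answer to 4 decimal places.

Let t(s) be the expected number of turns to first reach square A from state s, with t(square A) = 0. Conditioning on the first turn:
t(square E) = 1 + 0.32·t(square E) + 0.38·t(square B)
t(square B) = 1 + 0.28·t(square E) + 0.28·t(square B)
Solving: t(square E) = 2.8706, t(square B) = 2.5052.
Expected turns from square B to square A: 2.5052.

2.5052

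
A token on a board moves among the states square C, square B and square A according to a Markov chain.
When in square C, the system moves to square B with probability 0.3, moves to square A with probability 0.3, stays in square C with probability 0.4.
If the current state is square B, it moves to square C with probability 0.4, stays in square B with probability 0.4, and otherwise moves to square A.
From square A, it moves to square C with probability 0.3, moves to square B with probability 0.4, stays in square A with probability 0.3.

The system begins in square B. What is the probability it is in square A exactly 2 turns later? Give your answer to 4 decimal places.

0.2600

Sum over the intermediate state after 1 turn:
P = P(square B→square C)·P(square C→square A) + P(square B→square B)·P(square B→square A) + P(square B→square A)·P(square A→square A)
  = 0.4×0.3 + 0.4×0.2 + 0.2×0.3
  = 0.1200 + 0.0800 + 0.0600 = 0.2600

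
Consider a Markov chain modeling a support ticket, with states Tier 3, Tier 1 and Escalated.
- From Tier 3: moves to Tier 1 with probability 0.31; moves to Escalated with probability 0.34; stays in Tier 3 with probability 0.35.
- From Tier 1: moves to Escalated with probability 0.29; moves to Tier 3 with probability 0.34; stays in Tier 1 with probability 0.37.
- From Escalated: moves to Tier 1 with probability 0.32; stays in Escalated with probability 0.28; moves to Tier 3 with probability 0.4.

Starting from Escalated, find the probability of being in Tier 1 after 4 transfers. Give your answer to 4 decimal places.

0.3330

Propagate the distribution vector 4 transfers from Escalated.
After 0 transfers: (0.0000, 0.0000, 1.0000)
After 1 transfer: (0.4000, 0.3200, 0.2800)
After 2 transfers: (0.3608, 0.3320, 0.3072)
After 3 transfers: (0.3620, 0.3330, 0.3050)
After 4 transfers: (0.3619, 0.3330, 0.3051)
P(in Tier 1 after 4 transfers) = 0.3330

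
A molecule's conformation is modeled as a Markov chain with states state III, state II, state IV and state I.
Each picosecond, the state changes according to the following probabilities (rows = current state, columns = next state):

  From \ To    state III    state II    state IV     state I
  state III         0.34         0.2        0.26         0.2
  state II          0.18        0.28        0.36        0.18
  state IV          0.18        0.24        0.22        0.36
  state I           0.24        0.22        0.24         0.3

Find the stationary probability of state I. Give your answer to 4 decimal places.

0.2646

Let the stationary distribution be π with π = πP and π_1 + π_2 + π_3 + π_4 = 1.
π_1 = 0.34·π_1 + 0.18·π_2 + 0.18·π_3 + 0.24·π_4
π_2 = 0.2·π_1 + 0.28·π_2 + 0.24·π_3 + 0.22·π_4
π_3 = 0.26·π_1 + 0.36·π_2 + 0.22·π_3 + 0.24·π_4
Solving with the normalization constraint gives π = (0.2332, 0.2348, 0.2675, 0.2646).
So the stationary probability of state I is 0.2646.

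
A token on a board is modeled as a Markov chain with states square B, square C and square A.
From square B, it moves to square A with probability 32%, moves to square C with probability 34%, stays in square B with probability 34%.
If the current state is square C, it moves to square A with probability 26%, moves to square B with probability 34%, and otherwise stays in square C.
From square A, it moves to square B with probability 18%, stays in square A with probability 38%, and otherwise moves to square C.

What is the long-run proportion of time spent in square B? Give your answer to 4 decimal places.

0.2896

Let the stationary distribution be π with π = πP and π_1 + π_2 + π_3 = 1.
π_1 = 0.34·π_1 + 0.34·π_2 + 0.18·π_3
π_2 = 0.34·π_1 + 0.4·π_2 + 0.44·π_3
Solving with the normalization constraint gives π = (0.2896, 0.3952, 0.3152).
So the stationary probability of square B is 0.2896.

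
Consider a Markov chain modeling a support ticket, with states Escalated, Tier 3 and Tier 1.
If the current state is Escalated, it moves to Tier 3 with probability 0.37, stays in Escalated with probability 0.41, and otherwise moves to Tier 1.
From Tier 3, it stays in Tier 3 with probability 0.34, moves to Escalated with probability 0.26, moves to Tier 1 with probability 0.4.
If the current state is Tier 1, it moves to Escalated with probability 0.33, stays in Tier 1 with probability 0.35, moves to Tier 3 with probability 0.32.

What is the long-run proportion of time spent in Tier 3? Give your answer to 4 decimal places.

Let the stationary distribution be π with π = πP and π_1 + π_2 + π_3 = 1.
π_1 = 0.41·π_1 + 0.26·π_2 + 0.33·π_3
π_2 = 0.37·π_1 + 0.34·π_2 + 0.32·π_3
Solving with the normalization constraint gives π = (0.3326, 0.3435, 0.3239).
So the stationary probability of Tier 3 is 0.3435.

0.3435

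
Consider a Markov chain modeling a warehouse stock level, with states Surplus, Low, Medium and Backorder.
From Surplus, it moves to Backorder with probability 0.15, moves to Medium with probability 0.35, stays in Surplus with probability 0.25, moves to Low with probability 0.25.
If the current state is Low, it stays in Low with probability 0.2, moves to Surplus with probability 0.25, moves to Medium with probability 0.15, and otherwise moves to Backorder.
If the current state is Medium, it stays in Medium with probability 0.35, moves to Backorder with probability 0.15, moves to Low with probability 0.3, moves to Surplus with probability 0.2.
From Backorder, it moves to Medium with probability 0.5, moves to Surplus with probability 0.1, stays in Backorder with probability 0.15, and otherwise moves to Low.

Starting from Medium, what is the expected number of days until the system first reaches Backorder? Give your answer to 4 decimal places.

4.6375

Let t(s) be the expected number of days to first reach Backorder from state s, with t(Backorder) = 0. Conditioning on the first day:
t(Surplus) = 1 + 0.25·t(Surplus) + 0.25·t(Low) + 0.35·t(Medium)
t(Low) = 1 + 0.25·t(Surplus) + 0.2·t(Low) + 0.15·t(Medium)
t(Medium) = 1 + 0.2·t(Surplus) + 0.3·t(Low) + 0.35·t(Medium)
Solving: t(Surplus) = 4.6929, t(Low) = 3.5861, t(Medium) = 4.6375.
Expected days from Medium to Backorder: 4.6375.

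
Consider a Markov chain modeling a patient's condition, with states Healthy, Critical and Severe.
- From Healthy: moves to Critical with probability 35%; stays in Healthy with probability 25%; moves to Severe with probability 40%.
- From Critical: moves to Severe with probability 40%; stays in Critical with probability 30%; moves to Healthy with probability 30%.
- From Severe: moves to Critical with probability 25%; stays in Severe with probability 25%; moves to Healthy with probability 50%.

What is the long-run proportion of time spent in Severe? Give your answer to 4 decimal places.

Let the stationary distribution be π with π = πP and π_1 + π_2 + π_3 = 1.
π_1 = 0.25·π_1 + 0.3·π_2 + 0.5·π_3
π_2 = 0.35·π_1 + 0.3·π_2 + 0.25·π_3
Solving with the normalization constraint gives π = (0.3520, 0.3002, 0.3478).
So the stationary probability of Severe is 0.3478.

0.3478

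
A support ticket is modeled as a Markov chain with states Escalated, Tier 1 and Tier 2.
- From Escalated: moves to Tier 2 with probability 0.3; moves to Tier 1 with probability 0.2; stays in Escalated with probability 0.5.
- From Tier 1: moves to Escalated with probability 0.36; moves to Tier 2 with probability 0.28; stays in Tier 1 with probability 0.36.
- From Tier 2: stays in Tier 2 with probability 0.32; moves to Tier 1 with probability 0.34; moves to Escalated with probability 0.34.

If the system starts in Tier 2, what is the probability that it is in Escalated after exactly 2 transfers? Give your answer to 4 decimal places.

0.4012

Sum over the intermediate state after 1 transfer:
P = P(Tier 2→Escalated)·P(Escalated→Escalated) + P(Tier 2→Tier 1)·P(Tier 1→Escalated) + P(Tier 2→Tier 2)·P(Tier 2→Escalated)
  = 0.34×0.5 + 0.34×0.36 + 0.32×0.34
  = 0.1700 + 0.1224 + 0.1088 = 0.4012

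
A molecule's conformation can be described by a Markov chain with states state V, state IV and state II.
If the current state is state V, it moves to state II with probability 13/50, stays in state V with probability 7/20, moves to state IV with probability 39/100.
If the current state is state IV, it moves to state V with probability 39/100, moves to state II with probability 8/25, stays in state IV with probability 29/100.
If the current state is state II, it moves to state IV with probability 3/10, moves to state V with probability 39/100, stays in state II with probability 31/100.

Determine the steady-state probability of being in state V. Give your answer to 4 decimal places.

Let the stationary distribution be π with π = πP and π_1 + π_2 + π_3 = 1.
π_1 = 0.35·π_1 + 0.39·π_2 + 0.39·π_3
π_2 = 0.39·π_1 + 0.29·π_2 + 0.3·π_3
Solving with the normalization constraint gives π = (0.3750, 0.3304, 0.2946).
So the stationary probability of state V is 0.3750.

0.3750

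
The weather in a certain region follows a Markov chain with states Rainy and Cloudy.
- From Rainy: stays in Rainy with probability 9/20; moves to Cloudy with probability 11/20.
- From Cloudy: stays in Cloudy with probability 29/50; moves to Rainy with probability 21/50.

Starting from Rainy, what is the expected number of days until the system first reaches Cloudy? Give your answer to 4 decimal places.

Let t(s) be the expected number of days to first reach Cloudy from state s, with t(Cloudy) = 0. Conditioning on the first day:
t(Rainy) = 1 + 0.45·t(Rainy)
Solving: t(Rainy) = 1.8182.
Expected days from Rainy to Cloudy: 1.8182.

1.8182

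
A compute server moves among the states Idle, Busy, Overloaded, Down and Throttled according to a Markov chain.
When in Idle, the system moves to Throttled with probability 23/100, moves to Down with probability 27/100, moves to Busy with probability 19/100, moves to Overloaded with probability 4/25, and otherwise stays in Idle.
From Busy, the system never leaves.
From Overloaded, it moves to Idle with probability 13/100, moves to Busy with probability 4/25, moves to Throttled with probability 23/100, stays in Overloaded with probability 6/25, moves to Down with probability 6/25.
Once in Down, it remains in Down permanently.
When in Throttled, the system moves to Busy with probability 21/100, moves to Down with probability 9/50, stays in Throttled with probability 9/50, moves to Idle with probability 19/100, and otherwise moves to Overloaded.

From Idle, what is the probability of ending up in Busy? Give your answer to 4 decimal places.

Let h(s) be the probability of absorption at Busy starting from transient state s. Then h(Busy) = 1 and h(Down) = 0. By first-step analysis:
h(Idle) = 0.15·h(Idle) + 0.19·1 + 0.16·h(Overloaded) + 0.27·0 + 0.23·h(Throttled)
h(Overloaded) = 0.13·h(Idle) + 0.16·1 + 0.24·h(Overloaded) + 0.24·0 + 0.23·h(Throttled)
h(Throttled) = 0.19·h(Idle) + 0.21·1 + 0.24·h(Overloaded) + 0.18·0 + 0.18·h(Throttled)
Solving: h(Idle) = 0.4355, h(Overloaded) = 0.4312, h(Throttled) = 0.4832.
Starting from Idle, the probability is 0.4355.

0.4355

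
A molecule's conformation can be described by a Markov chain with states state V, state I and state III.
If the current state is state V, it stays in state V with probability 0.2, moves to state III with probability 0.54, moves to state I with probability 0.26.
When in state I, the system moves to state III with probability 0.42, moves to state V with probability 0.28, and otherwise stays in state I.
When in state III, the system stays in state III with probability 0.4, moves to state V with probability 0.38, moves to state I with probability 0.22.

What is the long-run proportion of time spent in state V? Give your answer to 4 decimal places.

0.3007

Let the stationary distribution be π with π = πP and π_1 + π_2 + π_3 = 1.
π_1 = 0.2·π_1 + 0.28·π_2 + 0.38·π_3
π_2 = 0.26·π_1 + 0.3·π_2 + 0.22·π_3
Solving with the normalization constraint gives π = (0.3007, 0.2522, 0.4471).
So the stationary probability of state V is 0.3007.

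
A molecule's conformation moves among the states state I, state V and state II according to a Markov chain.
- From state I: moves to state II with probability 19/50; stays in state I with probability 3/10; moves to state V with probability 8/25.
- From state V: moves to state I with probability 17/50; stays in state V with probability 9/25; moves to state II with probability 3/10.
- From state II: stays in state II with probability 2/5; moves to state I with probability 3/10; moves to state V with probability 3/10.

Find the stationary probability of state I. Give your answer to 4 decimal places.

Let the stationary distribution be π with π = πP and π_1 + π_2 + π_3 = 1.
π_1 = 0.3·π_1 + 0.34·π_2 + 0.3·π_3
π_2 = 0.32·π_1 + 0.36·π_2 + 0.3·π_3
Solving with the normalization constraint gives π = (0.3130, 0.3258, 0.3612).
So the stationary probability of state I is 0.3130.

0.3130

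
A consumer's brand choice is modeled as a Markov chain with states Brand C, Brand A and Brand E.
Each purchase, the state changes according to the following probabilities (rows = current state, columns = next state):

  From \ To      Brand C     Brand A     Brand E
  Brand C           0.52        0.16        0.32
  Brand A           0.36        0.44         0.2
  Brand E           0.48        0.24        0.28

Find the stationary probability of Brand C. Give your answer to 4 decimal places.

Let the stationary distribution be π with π = πP and π_1 + π_2 + π_3 = 1.
π_1 = 0.52·π_1 + 0.36·π_2 + 0.48·π_3
π_2 = 0.16·π_1 + 0.44·π_2 + 0.24·π_3
Solving with the normalization constraint gives π = (0.4684, 0.2532, 0.2785).
So the stationary probability of Brand C is 0.4684.

0.4684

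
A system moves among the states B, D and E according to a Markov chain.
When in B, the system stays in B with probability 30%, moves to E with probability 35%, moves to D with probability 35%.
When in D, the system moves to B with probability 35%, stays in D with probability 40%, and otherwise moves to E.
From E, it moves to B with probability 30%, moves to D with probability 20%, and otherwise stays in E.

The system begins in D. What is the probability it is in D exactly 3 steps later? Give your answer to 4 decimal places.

0.3145

Propagate the distribution vector 3 steps from D.
After 0 steps: (0.0000, 1.0000, 0.0000)
After 1 step: (0.3500, 0.4000, 0.2500)
After 2 steps: (0.3200, 0.3325, 0.3475)
After 3 steps: (0.3166, 0.3145, 0.3689)
P(in D after 3 steps) = 0.3145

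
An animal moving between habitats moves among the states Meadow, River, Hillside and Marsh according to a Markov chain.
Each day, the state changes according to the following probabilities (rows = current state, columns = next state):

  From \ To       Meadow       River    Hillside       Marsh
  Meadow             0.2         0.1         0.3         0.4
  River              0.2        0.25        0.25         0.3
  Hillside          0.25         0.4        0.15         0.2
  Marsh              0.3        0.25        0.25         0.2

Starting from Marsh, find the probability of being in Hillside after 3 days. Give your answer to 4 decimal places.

Propagate the distribution vector 3 days from Marsh.
After 0 days: (0.0000, 0.0000, 0.0000, 1.0000)
After 1 day: (0.3000, 0.2500, 0.2500, 0.2000)
After 2 days: (0.2325, 0.2425, 0.2400, 0.2850)
After 3 days: (0.2405, 0.2511, 0.2376, 0.2708)
P(in Hillside after 3 days) = 0.2376

0.2376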